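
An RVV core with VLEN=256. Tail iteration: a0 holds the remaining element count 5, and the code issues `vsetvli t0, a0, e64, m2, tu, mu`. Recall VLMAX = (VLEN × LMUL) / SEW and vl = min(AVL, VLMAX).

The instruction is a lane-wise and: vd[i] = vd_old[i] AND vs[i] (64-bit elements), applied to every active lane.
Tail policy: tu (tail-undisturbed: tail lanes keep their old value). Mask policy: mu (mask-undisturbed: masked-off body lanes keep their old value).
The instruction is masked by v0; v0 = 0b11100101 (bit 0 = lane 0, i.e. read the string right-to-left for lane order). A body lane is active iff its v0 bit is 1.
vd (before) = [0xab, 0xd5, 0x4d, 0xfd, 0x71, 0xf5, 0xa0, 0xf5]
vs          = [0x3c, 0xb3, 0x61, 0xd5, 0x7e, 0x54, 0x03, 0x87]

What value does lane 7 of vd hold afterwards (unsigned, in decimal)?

vd[7] = 245

lanes per group: 256·2/64 = 8
vl ← min(5, 8) = 5
[0] and(0xab,0x3c) = 0x28
[1] mask-off/keep = 0xd5
[2] and(0x4d,0x61) = 0x41
[3] mask-off/keep = 0xfd
[4] mask-off/keep = 0x71
[5] tail/keep = 0xf5
[6] tail/keep = 0xa0
[7] tail/keep = 0xf5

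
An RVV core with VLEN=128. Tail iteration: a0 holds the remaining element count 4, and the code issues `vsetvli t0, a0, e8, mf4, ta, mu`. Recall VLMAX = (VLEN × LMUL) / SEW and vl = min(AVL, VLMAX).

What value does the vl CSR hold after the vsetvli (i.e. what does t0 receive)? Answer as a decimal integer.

lanes per group: 128·1/4/8 = 4
AVL=4 ≤ VLMAX=4, so vl = 4

vl = 4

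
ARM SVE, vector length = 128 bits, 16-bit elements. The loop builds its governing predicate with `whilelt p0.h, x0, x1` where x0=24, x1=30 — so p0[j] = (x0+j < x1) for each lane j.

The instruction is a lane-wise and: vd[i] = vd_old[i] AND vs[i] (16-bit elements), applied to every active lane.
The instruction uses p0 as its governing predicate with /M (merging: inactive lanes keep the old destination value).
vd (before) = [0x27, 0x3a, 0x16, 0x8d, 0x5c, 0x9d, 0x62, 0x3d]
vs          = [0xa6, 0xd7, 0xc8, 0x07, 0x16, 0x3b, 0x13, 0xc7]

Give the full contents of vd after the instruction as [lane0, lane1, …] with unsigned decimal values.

vd = [38, 18, 0, 5, 20, 25, 98, 61]

lane count: 128 div 16 = 8
active while 24+j < 30, i.e. j ∈ [0,6) capped at 8 ⇒ 6
[0] and(0x27,0xa6) = 0x26
[1] and(0x3a,0xd7) = 0x12
[2] and(0x16,0xc8) = 0x00
[3] and(0x8d,0x07) = 0x05
[4] and(0x5c,0x16) = 0x14
[5] and(0x9d,0x3b) = 0x19
[6] tail/keep = 0x62
[7] tail/keep = 0x3d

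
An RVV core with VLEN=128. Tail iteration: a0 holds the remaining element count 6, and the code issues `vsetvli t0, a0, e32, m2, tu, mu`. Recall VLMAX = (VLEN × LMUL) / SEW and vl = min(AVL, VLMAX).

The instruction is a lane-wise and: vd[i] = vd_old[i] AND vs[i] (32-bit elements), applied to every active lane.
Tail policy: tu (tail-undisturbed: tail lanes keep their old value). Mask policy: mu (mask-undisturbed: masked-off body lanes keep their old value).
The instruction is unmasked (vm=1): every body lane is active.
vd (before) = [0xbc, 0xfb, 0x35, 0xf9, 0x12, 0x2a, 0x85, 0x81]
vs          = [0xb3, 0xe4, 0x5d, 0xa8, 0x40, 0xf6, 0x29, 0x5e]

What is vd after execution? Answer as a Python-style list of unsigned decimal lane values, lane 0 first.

vd = [176, 224, 21, 168, 0, 34, 133, 129]

lanes per group: 128·2/32 = 8
vl ← min(6, 8) = 6
vd[0] and(0xbc,0xb3) -> 0xb0
vd[1] and(0xfb,0xe4) -> 0xe0
vd[2] and(0x35,0x5d) -> 0x15
vd[3] and(0xf9,0xa8) -> 0xa8
vd[4] and(0x12,0x40) -> 0x00
vd[5] and(0x2a,0xf6) -> 0x22
vd[6] tail/keep -> 0x85
vd[7] tail/keep -> 0x81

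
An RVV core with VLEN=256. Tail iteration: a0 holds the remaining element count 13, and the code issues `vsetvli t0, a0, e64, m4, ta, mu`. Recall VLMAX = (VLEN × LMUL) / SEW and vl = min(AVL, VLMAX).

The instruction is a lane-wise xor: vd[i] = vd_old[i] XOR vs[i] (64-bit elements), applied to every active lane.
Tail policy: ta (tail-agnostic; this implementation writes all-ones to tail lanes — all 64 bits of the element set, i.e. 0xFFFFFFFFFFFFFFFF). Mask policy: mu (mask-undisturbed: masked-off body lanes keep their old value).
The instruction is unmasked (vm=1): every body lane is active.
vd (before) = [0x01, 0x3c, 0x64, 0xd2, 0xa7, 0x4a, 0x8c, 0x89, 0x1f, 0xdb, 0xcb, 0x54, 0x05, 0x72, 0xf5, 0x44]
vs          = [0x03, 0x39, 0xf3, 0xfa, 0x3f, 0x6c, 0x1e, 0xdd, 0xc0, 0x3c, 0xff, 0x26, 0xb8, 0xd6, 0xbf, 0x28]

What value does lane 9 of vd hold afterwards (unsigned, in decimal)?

vd[9] = 231

VLMAX = (256 × 4) / 64 = 16 lanes
vl ← min(13, 16) = 13
vd[0] xor(0x01,0x03) -> 0x02
vd[1] xor(0x3c,0x39) -> 0x05
vd[2] xor(0x64,0xf3) -> 0x97
vd[3] xor(0xd2,0xfa) -> 0x28
vd[4] xor(0xa7,0x3f) -> 0x98
vd[5] xor(0x4a,0x6c) -> 0x26
vd[6] xor(0x8c,0x1e) -> 0x92
vd[7] xor(0x89,0xdd) -> 0x54
vd[8] xor(0x1f,0xc0) -> 0xdf
vd[9] xor(0xdb,0x3c) -> 0xe7
vd[10] xor(0xcb,0xff) -> 0x34
vd[11] xor(0x54,0x26) -> 0x72
vd[12] xor(0x05,0xb8) -> 0xbd
vd[13] tail/ones -> 0xffffffffffffffff
vd[14] tail/ones -> 0xffffffffffffffff
vd[15] tail/ones -> 0xffffffffffffffff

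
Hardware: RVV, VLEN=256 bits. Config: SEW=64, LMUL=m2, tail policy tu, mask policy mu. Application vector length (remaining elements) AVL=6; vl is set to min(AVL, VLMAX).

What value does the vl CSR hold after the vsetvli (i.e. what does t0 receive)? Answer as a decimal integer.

VLMAX = VLEN×LMUL/SEW = 256×2/64 = 8
vl ← min(6, 8) = 6

vl = 6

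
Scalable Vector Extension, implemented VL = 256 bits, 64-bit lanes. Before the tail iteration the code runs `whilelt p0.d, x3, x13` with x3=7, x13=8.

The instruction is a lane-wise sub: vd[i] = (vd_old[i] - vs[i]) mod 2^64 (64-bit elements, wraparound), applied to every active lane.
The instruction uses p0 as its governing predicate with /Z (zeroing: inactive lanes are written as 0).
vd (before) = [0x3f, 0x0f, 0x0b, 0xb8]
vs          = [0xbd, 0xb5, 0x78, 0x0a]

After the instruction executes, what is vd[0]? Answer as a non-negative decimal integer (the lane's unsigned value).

register lanes = 256/64 = 4
active while 7+j < 8, i.e. j ∈ [0,1) capped at 4 ⇒ 1
lane  0: sub(0x3f,0xbd) ⇒ 0xffffffffffffff82
lane  1: tail/zero ⇒ 0x00
lane  2: tail/zero ⇒ 0x00
lane  3: tail/zero ⇒ 0x00

vd[0] = 18446744073709551490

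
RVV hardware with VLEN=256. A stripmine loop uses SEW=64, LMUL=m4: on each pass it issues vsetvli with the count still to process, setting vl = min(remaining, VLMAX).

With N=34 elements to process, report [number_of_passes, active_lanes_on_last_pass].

[iterations, last_vl] = [3, 2]

lanes per group: 256·4/64 = 16
N=34: ⌈34/16⌉ = 3 iters; last vl = 34 − 2×16 = 2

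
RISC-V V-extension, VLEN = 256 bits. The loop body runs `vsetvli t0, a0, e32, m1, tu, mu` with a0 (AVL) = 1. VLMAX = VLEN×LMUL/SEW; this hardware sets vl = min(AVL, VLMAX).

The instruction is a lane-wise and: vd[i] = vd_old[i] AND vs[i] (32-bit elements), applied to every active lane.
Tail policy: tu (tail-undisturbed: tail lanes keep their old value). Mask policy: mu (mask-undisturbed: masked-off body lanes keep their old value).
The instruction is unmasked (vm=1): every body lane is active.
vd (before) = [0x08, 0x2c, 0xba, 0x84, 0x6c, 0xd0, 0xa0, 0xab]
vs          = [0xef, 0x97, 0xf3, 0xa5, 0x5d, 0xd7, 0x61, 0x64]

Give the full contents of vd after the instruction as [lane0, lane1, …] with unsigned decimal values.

VLMAX = (256 × 1) / 32 = 8 lanes
vl ← min(1, 8) = 1
  i=0: and(0x08,0xef) → 8
  i=1: tail/keep → 44
  i=2: tail/keep → 186
  i=3: tail/keep → 132
  i=4: tail/keep → 108
  i=5: tail/keep → 208
  i=6: tail/keep → 160
  i=7: tail/keep → 171

vd = [8, 44, 186, 132, 108, 208, 160, 171]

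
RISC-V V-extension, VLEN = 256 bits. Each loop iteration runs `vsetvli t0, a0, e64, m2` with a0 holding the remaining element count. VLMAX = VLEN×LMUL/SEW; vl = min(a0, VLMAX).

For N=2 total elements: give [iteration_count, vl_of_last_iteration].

VLMAX = (256 × 2) / 64 = 8 lanes
N=2: ⌈2/8⌉ = 1 iters; last vl = 2 − 0×8 = 2

[iterations, last_vl] = [1, 2]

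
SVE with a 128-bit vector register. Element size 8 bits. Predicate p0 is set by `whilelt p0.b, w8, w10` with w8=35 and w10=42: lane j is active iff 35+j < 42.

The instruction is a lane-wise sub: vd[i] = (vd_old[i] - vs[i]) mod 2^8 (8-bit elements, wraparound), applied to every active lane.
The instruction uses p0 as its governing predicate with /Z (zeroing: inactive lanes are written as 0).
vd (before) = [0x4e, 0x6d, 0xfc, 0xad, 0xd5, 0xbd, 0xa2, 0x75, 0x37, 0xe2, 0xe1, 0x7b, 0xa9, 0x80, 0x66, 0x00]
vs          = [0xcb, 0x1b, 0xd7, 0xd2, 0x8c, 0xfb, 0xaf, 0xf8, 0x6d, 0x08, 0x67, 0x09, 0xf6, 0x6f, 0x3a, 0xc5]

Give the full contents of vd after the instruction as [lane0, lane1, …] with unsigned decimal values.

128-bit reg / 8-bit elem → 16 lanes
p0[j] = (35+j < 42); true for j=0..6 → 7 lanes set
[0] sub(0x4e,0xcb) = 0x83
[1] sub(0x6d,0x1b) = 0x52
[2] sub(0xfc,0xd7) = 0x25
[3] sub(0xad,0xd2) = 0xdb
[4] sub(0xd5,0x8c) = 0x49
[5] sub(0xbd,0xfb) = 0xc2
[6] sub(0xa2,0xaf) = 0xf3
[7] tail/zero = 0x00
[8] tail/zero = 0x00
[9] tail/zero = 0x00
[10] tail/zero = 0x00
[11] tail/zero = 0x00
[12] tail/zero = 0x00
[13] tail/zero = 0x00
[14] tail/zero = 0x00
[15] tail/zero = 0x00

vd = [131, 82, 37, 219, 73, 194, 243, 0, 0, 0, 0, 0, 0, 0, 0, 0]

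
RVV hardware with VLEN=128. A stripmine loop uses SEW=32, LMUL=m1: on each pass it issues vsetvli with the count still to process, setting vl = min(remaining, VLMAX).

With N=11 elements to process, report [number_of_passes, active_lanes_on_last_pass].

[iterations, last_vl] = [3, 3]

VLMAX = VLEN×LMUL/SEW = 128×1/32 = 4
11 elements at 4/iter → 3 passes, remainder 3 on the last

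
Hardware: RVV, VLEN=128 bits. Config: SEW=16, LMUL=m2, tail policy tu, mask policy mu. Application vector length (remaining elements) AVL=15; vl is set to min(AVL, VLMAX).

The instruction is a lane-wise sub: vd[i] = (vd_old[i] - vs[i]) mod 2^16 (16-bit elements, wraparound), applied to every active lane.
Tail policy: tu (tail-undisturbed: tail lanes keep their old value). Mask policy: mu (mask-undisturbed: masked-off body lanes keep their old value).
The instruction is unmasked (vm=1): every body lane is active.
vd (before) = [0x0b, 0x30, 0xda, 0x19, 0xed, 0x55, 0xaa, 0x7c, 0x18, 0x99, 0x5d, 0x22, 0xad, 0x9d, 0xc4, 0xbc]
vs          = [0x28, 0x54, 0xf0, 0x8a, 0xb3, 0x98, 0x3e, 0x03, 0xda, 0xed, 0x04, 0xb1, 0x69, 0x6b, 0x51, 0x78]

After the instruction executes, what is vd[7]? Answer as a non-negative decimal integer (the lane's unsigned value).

vd[7] = 121

VLMAX = (128 × 2) / 16 = 16 lanes
vl ← min(15, 16) = 15
lane  0: sub(0x0b,0x28) ⇒ 0xffe3
lane  1: sub(0x30,0x54) ⇒ 0xffdc
lane  2: sub(0xda,0xf0) ⇒ 0xffea
lane  3: sub(0x19,0x8a) ⇒ 0xff8f
lane  4: sub(0xed,0xb3) ⇒ 0x3a
lane  5: sub(0x55,0x98) ⇒ 0xffbd
lane  6: sub(0xaa,0x3e) ⇒ 0x6c
lane  7: sub(0x7c,0x03) ⇒ 0x79
lane  8: sub(0x18,0xda) ⇒ 0xff3e
lane  9: sub(0x99,0xed) ⇒ 0xffac
lane 10: sub(0x5d,0x04) ⇒ 0x59
lane 11: sub(0x22,0xb1) ⇒ 0xff71
lane 12: sub(0xad,0x69) ⇒ 0x44
lane 13: sub(0x9d,0x6b) ⇒ 0x32
lane 14: sub(0xc4,0x51) ⇒ 0x73
lane 15: tail/keep ⇒ 0xbc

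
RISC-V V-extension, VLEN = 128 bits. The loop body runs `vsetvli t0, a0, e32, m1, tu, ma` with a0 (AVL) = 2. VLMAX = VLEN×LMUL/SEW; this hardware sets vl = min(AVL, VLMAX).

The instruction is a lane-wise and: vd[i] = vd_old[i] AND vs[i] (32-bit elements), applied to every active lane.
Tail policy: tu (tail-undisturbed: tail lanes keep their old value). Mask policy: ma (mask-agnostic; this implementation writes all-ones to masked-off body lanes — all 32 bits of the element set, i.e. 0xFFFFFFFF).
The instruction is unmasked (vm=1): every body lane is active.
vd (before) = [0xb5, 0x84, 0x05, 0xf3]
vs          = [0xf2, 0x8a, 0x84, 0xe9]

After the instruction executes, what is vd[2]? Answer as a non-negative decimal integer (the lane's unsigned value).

vd[2] = 5

VLMAX = VLEN×LMUL/SEW = 128×1/32 = 4
vl = min(AVL, VLMAX) = min(2, 4) = 2
  i=0: and(0xb5,0xf2) → 176
  i=1: and(0x84,0x8a) → 128
  i=2: tail/keep → 5
  i=3: tail/keep → 243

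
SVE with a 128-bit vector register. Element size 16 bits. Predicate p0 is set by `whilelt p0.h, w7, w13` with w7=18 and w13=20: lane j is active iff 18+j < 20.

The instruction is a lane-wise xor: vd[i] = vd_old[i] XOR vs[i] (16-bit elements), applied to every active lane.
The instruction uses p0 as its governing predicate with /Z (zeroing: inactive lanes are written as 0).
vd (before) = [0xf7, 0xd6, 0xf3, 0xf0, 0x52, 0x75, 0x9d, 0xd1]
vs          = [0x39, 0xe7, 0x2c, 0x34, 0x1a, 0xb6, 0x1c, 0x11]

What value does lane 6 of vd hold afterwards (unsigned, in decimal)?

vd[6] = 0

128-bit reg / 16-bit elem → 8 lanes
p0[j] = (18+j < 20); true for j=0..1 → 2 lanes set
lane  0: xor(0xf7,0x39) ⇒ 0xce
lane  1: xor(0xd6,0xe7) ⇒ 0x31
lane  2: tail/zero ⇒ 0x00
lane  3: tail/zero ⇒ 0x00
lane  4: tail/zero ⇒ 0x00
lane  5: tail/zero ⇒ 0x00
lane  6: tail/zero ⇒ 0x00
lane  7: tail/zero ⇒ 0x00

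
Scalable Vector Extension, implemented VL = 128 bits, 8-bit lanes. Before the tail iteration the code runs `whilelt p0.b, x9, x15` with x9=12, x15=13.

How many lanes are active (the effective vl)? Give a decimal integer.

lane count: 128 div 8 = 16
whilelt: lane j active iff 12+j < 13 → j < 1 → 1 active

vl = 1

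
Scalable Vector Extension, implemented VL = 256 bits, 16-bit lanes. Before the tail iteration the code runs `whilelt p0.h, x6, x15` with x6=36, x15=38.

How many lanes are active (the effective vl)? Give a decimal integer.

register lanes = 256/16 = 16
whilelt: lane j active iff 36+j < 38 → j < 2 → 2 active

vl = 2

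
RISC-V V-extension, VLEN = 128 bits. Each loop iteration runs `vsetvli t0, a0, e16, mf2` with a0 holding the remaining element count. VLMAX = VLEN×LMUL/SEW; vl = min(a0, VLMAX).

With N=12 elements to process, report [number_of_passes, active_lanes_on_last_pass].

[iterations, last_vl] = [3, 4]

lanes per group: 128·1/2/16 = 4
12 elements at 4/iter → 3 passes, remainder 4 on the last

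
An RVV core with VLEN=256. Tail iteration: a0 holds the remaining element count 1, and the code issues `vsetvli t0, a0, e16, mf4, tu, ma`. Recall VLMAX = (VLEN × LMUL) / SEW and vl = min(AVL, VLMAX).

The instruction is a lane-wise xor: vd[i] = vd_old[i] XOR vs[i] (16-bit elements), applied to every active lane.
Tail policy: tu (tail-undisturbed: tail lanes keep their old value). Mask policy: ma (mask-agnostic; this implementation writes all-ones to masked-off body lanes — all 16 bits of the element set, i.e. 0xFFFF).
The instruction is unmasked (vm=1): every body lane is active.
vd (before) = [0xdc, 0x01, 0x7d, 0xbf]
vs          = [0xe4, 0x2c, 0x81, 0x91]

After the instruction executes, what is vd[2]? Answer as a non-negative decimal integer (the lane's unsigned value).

vd[2] = 125

lanes per group: 256·1/4/16 = 4
vl ← min(1, 4) = 1
  i=0: xor(0xdc,0xe4) → 56
  i=1: tail/keep → 1
  i=2: tail/keep → 125
  i=3: tail/keep → 191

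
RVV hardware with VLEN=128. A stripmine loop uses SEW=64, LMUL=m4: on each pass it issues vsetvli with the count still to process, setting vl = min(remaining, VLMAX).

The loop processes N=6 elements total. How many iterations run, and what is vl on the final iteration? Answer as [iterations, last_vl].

VLMAX = VLEN×LMUL/SEW = 128×4/64 = 8
iterations = ceil(6/8) = 1; final-pass vl = 6

[iterations, last_vl] = [1, 6]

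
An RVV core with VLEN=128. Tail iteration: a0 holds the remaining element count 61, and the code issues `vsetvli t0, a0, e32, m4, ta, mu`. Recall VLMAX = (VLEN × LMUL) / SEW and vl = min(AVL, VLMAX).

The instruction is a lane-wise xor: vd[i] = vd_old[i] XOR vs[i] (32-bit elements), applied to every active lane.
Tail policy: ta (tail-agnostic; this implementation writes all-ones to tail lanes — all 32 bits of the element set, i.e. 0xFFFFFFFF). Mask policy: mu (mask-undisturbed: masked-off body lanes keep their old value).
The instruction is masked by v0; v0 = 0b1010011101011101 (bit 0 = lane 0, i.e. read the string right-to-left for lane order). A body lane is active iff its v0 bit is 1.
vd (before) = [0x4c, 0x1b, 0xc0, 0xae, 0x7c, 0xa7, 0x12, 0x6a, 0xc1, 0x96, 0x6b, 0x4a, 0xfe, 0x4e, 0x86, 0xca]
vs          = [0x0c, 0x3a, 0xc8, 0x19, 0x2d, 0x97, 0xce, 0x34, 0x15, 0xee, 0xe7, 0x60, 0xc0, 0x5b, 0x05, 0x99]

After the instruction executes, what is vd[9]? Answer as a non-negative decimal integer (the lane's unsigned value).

VLMAX = (128 × 4) / 32 = 16 lanes
AVL=61 > VLMAX=16, so vl = 16
[0] xor(0x4c,0x0c) = 0x40
[1] mask-off/keep = 0x1b
[2] xor(0xc0,0xc8) = 0x08
[3] xor(0xae,0x19) = 0xb7
[4] xor(0x7c,0x2d) = 0x51
[5] mask-off/keep = 0xa7
[6] xor(0x12,0xce) = 0xdc
[7] mask-off/keep = 0x6a
[8] xor(0xc1,0x15) = 0xd4
[9] xor(0x96,0xee) = 0x78
[10] xor(0x6b,0xe7) = 0x8c
[11] mask-off/keep = 0x4a
[12] mask-off/keep = 0xfe
[13] xor(0x4e,0x5b) = 0x15
[14] mask-off/keep = 0x86
[15] xor(0xca,0x99) = 0x53

vd[9] = 120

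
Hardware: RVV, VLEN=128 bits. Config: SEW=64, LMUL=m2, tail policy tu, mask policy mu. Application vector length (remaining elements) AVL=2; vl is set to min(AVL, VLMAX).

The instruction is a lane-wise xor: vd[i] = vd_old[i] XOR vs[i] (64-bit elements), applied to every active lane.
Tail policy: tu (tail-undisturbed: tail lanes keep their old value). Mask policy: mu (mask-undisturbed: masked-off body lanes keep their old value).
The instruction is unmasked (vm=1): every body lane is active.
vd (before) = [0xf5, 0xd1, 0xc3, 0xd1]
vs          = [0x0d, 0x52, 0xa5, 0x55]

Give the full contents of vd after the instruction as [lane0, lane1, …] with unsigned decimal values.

vd = [248, 131, 195, 209]

lanes per group: 128·2/64 = 4
AVL=2 ≤ VLMAX=4, so vl = 2
lane  0: xor(0xf5,0x0d) ⇒ 0xf8
lane  1: xor(0xd1,0x52) ⇒ 0x83
lane  2: tail/keep ⇒ 0xc3
lane  3: tail/keep ⇒ 0xd1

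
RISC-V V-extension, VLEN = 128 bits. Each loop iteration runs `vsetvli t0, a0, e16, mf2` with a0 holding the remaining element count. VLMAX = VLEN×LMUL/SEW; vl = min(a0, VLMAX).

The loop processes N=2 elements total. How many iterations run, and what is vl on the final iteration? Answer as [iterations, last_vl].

lanes per group: 128·1/2/16 = 4
2 elements at 4/iter → 1 passes, remainder 2 on the last

[iterations, last_vl] = [1, 2]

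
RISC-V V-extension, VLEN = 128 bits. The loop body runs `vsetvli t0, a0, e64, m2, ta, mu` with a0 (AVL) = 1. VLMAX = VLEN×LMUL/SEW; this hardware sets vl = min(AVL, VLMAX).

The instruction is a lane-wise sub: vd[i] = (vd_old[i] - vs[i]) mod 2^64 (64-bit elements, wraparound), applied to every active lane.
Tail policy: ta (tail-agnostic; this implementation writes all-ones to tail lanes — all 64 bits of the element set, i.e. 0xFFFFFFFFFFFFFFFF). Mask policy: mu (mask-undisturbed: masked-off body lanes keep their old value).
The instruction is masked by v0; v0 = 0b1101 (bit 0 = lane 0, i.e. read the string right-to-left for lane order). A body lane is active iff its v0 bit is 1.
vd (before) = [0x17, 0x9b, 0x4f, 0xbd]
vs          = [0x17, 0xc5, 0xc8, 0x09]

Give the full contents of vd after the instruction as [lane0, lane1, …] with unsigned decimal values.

VLMAX = (128 × 2) / 64 = 4 lanes
vl = min(AVL, VLMAX) = min(1, 4) = 1
  i=0: sub(0x17,0x17) → 0
  i=1: tail/ones → 18446744073709551615
  i=2: tail/ones → 18446744073709551615
  i=3: tail/ones → 18446744073709551615

vd = [0, 18446744073709551615, 18446744073709551615, 18446744073709551615]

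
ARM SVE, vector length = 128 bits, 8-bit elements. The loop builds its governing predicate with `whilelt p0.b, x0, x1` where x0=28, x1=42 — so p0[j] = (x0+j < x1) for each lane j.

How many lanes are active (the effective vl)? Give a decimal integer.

register lanes = 128/8 = 16
p0[j] = (28+j < 42); true for j=0..13 → 14 lanes set

vl = 14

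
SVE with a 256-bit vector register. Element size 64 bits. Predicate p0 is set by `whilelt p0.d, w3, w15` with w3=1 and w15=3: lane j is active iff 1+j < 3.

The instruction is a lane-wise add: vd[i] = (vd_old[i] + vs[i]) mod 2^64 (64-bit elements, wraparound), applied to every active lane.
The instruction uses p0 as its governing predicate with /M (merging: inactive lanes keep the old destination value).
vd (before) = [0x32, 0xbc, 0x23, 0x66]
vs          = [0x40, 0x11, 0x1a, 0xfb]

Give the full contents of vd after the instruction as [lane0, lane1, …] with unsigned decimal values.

vd = [114, 205, 35, 102]

256-bit reg / 64-bit elem → 4 lanes
active while 1+j < 3, i.e. j ∈ [0,2) capped at 4 ⇒ 2
vd[0] add(0x32,0x40) -> 0x72
vd[1] add(0xbc,0x11) -> 0xcd
vd[2] tail/keep -> 0x23
vd[3] tail/keep -> 0x66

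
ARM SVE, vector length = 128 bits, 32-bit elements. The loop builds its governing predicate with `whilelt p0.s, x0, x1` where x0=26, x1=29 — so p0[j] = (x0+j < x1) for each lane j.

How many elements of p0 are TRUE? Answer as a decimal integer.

vl = 3

register lanes = 128/32 = 4
active while 26+j < 29, i.e. j ∈ [0,3) capped at 4 ⇒ 3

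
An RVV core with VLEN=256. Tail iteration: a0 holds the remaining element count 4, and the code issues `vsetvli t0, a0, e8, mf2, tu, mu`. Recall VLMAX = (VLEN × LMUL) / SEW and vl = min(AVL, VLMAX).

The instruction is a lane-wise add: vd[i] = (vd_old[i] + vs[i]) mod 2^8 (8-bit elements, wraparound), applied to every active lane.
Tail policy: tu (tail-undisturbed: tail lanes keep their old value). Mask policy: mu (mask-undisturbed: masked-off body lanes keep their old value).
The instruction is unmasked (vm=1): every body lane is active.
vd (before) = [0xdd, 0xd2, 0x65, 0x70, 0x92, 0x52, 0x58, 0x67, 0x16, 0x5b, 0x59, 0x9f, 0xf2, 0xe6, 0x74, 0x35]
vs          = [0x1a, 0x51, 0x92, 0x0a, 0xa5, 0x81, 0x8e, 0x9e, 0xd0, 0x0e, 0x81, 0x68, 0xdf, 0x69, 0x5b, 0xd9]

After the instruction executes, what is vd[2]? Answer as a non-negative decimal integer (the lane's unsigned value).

lanes per group: 256·1/2/8 = 16
AVL=4 ≤ VLMAX=16, so vl = 4
vd[0] add(0xdd,0x1a) -> 0xf7
vd[1] add(0xd2,0x51) -> 0x23
vd[2] add(0x65,0x92) -> 0xf7
vd[3] add(0x70,0x0a) -> 0x7a
vd[4] tail/keep -> 0x92
vd[5] tail/keep -> 0x52
vd[6] tail/keep -> 0x58
vd[7] tail/keep -> 0x67
vd[8] tail/keep -> 0x16
vd[9] tail/keep -> 0x5b
vd[10] tail/keep -> 0x59
vd[11] tail/keep -> 0x9f
vd[12] tail/keep -> 0xf2
vd[13] tail/keep -> 0xe6
vd[14] tail/keep -> 0x74
vd[15] tail/keep -> 0x35

vd[2] = 247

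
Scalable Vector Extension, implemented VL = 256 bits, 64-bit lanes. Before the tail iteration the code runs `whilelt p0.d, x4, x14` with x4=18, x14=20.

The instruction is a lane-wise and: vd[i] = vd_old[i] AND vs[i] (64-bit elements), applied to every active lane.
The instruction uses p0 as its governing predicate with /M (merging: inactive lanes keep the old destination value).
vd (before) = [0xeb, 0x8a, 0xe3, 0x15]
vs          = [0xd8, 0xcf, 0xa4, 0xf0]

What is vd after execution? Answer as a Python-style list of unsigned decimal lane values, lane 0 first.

vd = [200, 138, 227, 21]

256-bit reg / 64-bit elem → 4 lanes
active while 18+j < 20, i.e. j ∈ [0,2) capped at 4 ⇒ 2
  i=0: and(0xeb,0xd8) → 200
  i=1: and(0x8a,0xcf) → 138
  i=2: tail/keep → 227
  i=3: tail/keep → 21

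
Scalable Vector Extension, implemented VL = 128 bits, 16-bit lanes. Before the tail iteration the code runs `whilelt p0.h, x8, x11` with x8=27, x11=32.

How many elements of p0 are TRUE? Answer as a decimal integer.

128-bit reg / 16-bit elem → 8 lanes
p0[j] = (27+j < 32); true for j=0..4 → 5 lanes set

vl = 5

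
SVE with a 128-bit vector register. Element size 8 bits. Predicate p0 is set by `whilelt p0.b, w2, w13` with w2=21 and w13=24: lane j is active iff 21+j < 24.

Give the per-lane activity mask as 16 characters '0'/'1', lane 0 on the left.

lane count: 128 div 8 = 16
p0[j] = (21+j < 24); true for j=0..2 → 3 lanes set
bits (lane 0 leftmost): 1110000000000000

predicate = 1110000000000000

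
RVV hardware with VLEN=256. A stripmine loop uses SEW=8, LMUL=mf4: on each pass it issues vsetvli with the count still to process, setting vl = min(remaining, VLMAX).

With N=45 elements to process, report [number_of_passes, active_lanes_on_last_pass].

[iterations, last_vl] = [6, 5]

lanes per group: 256·1/4/8 = 8
45 elements at 8/iter → 6 passes, remainder 5 on the last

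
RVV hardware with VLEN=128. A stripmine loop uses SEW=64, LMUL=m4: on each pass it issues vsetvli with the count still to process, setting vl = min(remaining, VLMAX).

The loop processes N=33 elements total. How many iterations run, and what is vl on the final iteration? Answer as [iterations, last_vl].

lanes per group: 128·4/64 = 8
iterations = ceil(33/8) = 5; final-pass vl = 1

[iterations, last_vl] = [5, 1]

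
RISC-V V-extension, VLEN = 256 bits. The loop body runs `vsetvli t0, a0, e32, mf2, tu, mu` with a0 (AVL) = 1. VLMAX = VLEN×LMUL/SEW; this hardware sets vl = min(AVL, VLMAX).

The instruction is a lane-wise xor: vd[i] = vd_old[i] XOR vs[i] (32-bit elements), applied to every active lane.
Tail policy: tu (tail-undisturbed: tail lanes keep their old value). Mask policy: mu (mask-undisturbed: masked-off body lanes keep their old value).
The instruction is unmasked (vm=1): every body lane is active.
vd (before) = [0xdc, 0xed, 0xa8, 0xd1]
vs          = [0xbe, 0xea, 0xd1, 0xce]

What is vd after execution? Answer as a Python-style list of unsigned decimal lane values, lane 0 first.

VLMAX = VLEN×LMUL/SEW = 256×1/2/32 = 4
AVL=1 ≤ VLMAX=4, so vl = 1
  i=0: xor(0xdc,0xbe) → 98
  i=1: tail/keep → 237
  i=2: tail/keep → 168
  i=3: tail/keep → 209

vd = [98, 237, 168, 209]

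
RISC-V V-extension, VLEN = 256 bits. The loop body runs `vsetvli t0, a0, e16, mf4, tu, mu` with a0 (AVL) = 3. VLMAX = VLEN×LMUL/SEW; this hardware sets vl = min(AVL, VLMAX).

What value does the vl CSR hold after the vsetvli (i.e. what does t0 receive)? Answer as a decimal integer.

VLMAX = (256 × 1/4) / 16 = 4 lanes
vl ← min(3, 4) = 3

vl = 3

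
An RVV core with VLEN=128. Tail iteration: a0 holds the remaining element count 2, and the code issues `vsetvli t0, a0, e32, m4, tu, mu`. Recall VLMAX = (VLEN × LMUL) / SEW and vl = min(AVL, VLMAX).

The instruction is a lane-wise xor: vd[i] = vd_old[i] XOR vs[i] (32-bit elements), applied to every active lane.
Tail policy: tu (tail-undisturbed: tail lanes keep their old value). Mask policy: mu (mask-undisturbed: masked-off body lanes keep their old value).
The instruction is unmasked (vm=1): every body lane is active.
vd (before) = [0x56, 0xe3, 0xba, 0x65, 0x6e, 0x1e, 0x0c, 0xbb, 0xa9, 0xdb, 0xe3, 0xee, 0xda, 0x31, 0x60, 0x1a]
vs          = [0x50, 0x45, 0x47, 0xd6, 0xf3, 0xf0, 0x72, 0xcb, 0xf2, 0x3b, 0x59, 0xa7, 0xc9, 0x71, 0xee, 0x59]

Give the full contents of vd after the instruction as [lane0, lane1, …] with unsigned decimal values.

lanes per group: 128·4/32 = 16
vl = min(AVL, VLMAX) = min(2, 16) = 2
[0] xor(0x56,0x50) = 0x06
[1] xor(0xe3,0x45) = 0xa6
[2] tail/keep = 0xba
[3] tail/keep = 0x65
[4] tail/keep = 0x6e
[5] tail/keep = 0x1e
[6] tail/keep = 0x0c
[7] tail/keep = 0xbb
[8] tail/keep = 0xa9
[9] tail/keep = 0xdb
[10] tail/keep = 0xe3
[11] tail/keep = 0xee
[12] tail/keep = 0xda
[13] tail/keep = 0x31
[14] tail/keep = 0x60
[15] tail/keep = 0x1a

vd = [6, 166, 186, 101, 110, 30, 12, 187, 169, 219, 227, 238, 218, 49, 96, 26]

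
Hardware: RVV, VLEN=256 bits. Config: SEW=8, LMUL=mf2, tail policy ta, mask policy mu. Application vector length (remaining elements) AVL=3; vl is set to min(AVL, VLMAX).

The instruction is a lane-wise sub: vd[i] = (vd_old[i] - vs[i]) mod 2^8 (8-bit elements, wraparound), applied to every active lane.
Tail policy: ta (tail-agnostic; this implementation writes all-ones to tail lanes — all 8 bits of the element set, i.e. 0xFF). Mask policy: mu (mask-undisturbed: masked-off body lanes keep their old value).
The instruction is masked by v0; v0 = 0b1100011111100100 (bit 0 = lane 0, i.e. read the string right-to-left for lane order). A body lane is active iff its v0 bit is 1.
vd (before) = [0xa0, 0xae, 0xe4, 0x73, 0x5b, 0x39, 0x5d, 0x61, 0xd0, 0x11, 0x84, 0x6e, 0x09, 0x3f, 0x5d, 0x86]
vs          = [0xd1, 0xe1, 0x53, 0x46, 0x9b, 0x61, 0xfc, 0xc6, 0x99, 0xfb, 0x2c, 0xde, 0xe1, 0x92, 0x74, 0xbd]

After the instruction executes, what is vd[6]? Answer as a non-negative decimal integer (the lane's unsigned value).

vd[6] = 255

lanes per group: 256·1/2/8 = 16
vl ← min(3, 16) = 3
  i=0: mask-off/keep → 160
  i=1: mask-off/keep → 174
  i=2: sub(0xe4,0x53) → 145
  i=3: tail/ones → 255
  i=4: tail/ones → 255
  i=5: tail/ones → 255
  i=6: tail/ones → 255
  i=7: tail/ones → 255
  i=8: tail/ones → 255
  i=9: tail/ones → 255
  i=10: tail/ones → 255
  i=11: tail/ones → 255
  i=12: tail/ones → 255
  i=13: tail/ones → 255
  i=14: tail/ones → 255
  i=15: tail/ones → 255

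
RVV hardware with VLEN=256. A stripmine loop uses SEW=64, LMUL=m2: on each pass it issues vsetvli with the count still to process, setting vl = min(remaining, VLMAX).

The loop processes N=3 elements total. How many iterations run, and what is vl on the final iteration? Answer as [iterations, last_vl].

[iterations, last_vl] = [1, 3]

VLMAX = VLEN×LMUL/SEW = 256×2/64 = 8
3 elements at 8/iter → 1 passes, remainder 3 on the last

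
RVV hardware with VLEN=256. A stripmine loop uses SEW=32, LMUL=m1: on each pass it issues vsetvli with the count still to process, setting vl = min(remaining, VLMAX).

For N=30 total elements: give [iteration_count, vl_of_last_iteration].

lanes per group: 256·1/32 = 8
30 elements at 8/iter → 4 passes, remainder 6 on the last

[iterations, last_vl] = [4, 6]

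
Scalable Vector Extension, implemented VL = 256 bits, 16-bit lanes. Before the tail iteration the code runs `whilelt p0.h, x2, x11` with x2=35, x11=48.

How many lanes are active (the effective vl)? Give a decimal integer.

vl = 13

lane count: 256 div 16 = 16
whilelt: lane j active iff 35+j < 48 → j < 13 → 13 active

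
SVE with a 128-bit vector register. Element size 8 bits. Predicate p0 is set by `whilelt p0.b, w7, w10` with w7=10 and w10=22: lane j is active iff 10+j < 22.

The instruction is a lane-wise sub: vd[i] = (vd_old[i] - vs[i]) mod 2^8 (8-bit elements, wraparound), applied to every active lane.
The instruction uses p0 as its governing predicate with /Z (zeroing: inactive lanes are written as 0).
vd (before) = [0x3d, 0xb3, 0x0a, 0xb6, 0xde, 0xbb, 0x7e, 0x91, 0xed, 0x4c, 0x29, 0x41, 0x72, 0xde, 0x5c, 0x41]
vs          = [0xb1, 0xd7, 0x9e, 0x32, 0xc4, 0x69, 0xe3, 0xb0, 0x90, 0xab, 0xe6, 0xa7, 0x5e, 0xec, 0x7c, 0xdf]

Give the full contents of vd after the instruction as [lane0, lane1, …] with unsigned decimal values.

lane count: 128 div 8 = 16
whilelt: lane j active iff 10+j < 22 → j < 12 → 12 active
[0] sub(0x3d,0xb1) = 0x8c
[1] sub(0xb3,0xd7) = 0xdc
[2] sub(0x0a,0x9e) = 0x6c
[3] sub(0xb6,0x32) = 0x84
[4] sub(0xde,0xc4) = 0x1a
[5] sub(0xbb,0x69) = 0x52
[6] sub(0x7e,0xe3) = 0x9b
[7] sub(0x91,0xb0) = 0xe1
[8] sub(0xed,0x90) = 0x5d
[9] sub(0x4c,0xab) = 0xa1
[10] sub(0x29,0xe6) = 0x43
[11] sub(0x41,0xa7) = 0x9a
[12] tail/zero = 0x00
[13] tail/zero = 0x00
[14] tail/zero = 0x00
[15] tail/zero = 0x00

vd = [140, 220, 108, 132, 26, 82, 155, 225, 93, 161, 67, 154, 0, 0, 0, 0]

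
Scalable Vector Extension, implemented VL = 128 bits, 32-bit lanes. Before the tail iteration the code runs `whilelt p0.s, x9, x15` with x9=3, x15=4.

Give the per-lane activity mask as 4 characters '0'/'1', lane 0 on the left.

predicate = 1000

128-bit reg / 32-bit elem → 4 lanes
active while 3+j < 4, i.e. j ∈ [0,1) capped at 4 ⇒ 1
bits (lane 0 leftmost): 1000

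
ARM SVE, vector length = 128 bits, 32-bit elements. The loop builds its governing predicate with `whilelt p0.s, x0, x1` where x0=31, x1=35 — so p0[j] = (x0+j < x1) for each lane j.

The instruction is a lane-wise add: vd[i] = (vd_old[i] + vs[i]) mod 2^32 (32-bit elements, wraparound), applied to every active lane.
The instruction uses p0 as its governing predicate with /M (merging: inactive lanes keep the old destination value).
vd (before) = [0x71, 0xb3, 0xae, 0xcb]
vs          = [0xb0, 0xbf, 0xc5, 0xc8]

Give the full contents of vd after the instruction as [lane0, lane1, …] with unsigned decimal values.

vd = [289, 370, 371, 403]

128-bit reg / 32-bit elem → 4 lanes
active while 31+j < 35, i.e. j ∈ [0,4) capped at 4 ⇒ 4
[0] add(0x71,0xb0) = 0x121
[1] add(0xb3,0xbf) = 0x172
[2] add(0xae,0xc5) = 0x173
[3] add(0xcb,0xc8) = 0x193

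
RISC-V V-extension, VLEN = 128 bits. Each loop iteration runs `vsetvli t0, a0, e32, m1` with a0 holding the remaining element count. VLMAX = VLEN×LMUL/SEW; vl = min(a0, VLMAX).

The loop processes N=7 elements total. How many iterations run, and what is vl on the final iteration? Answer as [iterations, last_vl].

VLMAX = (128 × 1) / 32 = 4 lanes
iterations = ceil(7/4) = 2; final-pass vl = 3

[iterations, last_vl] = [2, 3]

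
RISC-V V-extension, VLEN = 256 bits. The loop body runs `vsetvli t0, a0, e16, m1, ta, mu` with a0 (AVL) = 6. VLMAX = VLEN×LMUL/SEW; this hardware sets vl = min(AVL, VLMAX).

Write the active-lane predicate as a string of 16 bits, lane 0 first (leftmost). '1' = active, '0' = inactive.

predicate = 1111110000000000

VLMAX = (256 × 1) / 16 = 16 lanes
vl = min(AVL, VLMAX) = min(6, 16) = 6
bits (lane 0 leftmost): 1111110000000000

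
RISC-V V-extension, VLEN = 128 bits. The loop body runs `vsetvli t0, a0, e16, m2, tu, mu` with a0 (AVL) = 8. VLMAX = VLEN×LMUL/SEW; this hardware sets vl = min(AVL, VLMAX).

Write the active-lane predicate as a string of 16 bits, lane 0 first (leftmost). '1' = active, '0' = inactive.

predicate = 1111111100000000

lanes per group: 128·2/16 = 16
vl = min(AVL, VLMAX) = min(8, 16) = 8
bits (lane 0 leftmost): 1111111100000000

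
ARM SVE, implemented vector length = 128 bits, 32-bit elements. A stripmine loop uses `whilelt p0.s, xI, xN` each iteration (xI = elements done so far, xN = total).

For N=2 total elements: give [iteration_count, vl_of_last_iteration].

128-bit reg / 32-bit elem → 4 lanes
2 elements at 4/iter → 1 passes, remainder 2 on the last

[iterations, last_vl] = [1, 2]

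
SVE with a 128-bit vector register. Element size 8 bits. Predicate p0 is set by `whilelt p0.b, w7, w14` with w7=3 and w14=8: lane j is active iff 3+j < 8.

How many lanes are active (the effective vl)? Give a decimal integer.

register lanes = 128/8 = 16
p0[j] = (3+j < 8); true for j=0..4 → 5 lanes set

vl = 5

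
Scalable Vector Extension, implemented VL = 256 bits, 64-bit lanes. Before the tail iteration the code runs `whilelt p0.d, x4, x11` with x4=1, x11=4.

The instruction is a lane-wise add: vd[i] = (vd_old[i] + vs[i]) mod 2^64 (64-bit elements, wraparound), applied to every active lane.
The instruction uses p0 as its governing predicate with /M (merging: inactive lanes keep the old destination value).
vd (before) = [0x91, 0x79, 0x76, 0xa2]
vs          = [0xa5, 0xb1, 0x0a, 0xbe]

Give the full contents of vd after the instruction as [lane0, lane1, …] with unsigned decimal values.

lane count: 256 div 64 = 4
active while 1+j < 4, i.e. j ∈ [0,3) capped at 4 ⇒ 3
lane  0: add(0x91,0xa5) ⇒ 0x136
lane  1: add(0x79,0xb1) ⇒ 0x12a
lane  2: add(0x76,0x0a) ⇒ 0x80
lane  3: tail/keep ⇒ 0xa2

vd = [310, 298, 128, 162]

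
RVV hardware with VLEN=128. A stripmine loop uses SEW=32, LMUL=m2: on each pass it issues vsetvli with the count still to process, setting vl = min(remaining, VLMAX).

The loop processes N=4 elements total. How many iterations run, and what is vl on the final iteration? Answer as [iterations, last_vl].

VLMAX = (128 × 2) / 32 = 8 lanes
iterations = ceil(4/8) = 1; final-pass vl = 4

[iterations, last_vl] = [1, 4]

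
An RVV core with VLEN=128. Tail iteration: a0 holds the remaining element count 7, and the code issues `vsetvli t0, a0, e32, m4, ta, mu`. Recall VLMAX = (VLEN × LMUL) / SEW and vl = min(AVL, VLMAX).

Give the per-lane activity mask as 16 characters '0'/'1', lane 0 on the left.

VLMAX = VLEN×LMUL/SEW = 128×4/32 = 16
AVL=7 ≤ VLMAX=16, so vl = 7
bits (lane 0 leftmost): 1111111000000000

predicate = 1111111000000000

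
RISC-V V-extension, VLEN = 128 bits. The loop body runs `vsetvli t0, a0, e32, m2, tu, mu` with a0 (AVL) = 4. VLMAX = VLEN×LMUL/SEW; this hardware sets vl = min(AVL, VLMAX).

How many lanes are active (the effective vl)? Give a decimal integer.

vl = 4

VLMAX = VLEN×LMUL/SEW = 128×2/32 = 8
vl = min(AVL, VLMAX) = min(4, 8) = 4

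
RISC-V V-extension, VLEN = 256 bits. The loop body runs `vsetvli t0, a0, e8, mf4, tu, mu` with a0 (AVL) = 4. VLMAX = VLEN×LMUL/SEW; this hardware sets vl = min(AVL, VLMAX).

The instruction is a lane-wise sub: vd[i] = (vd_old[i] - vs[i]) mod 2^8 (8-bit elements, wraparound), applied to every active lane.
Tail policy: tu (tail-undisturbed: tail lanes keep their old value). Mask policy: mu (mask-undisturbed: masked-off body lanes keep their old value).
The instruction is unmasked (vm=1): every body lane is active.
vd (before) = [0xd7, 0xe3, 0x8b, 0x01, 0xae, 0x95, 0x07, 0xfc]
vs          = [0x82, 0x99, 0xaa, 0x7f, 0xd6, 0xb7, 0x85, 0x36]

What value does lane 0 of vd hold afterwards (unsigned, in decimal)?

vd[0] = 85

VLMAX = VLEN×LMUL/SEW = 256×1/4/8 = 8
vl ← min(4, 8) = 4
vd[0] sub(0xd7,0x82) -> 0x55
vd[1] sub(0xe3,0x99) -> 0x4a
vd[2] sub(0x8b,0xaa) -> 0xe1
vd[3] sub(0x01,0x7f) -> 0x82
vd[4] tail/keep -> 0xae
vd[5] tail/keep -> 0x95
vd[6] tail/keep -> 0x07
vd[7] tail/keep -> 0xfc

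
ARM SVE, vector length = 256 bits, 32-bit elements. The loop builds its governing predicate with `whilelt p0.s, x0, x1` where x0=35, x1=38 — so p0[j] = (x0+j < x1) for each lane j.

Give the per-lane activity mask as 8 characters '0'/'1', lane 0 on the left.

register lanes = 256/32 = 8
active while 35+j < 38, i.e. j ∈ [0,3) capped at 8 ⇒ 3
bits (lane 0 leftmost): 11100000

predicate = 11100000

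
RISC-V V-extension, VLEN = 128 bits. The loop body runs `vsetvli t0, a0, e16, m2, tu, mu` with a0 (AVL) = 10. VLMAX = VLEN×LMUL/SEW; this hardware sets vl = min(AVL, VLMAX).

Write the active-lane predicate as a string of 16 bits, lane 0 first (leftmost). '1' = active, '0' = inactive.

VLMAX = (128 × 2) / 16 = 16 lanes
AVL=10 ≤ VLMAX=16, so vl = 10
bits (lane 0 leftmost): 1111111111000000

predicate = 1111111111000000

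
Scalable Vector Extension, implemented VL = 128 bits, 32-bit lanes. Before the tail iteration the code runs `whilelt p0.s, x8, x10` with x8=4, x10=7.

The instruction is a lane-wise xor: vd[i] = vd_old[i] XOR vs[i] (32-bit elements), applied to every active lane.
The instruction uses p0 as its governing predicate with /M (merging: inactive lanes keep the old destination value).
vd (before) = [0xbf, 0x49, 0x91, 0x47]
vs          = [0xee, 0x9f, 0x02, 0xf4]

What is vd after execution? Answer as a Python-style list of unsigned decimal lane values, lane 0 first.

vd = [81, 214, 147, 71]

lane count: 128 div 32 = 4
p0[j] = (4+j < 7); true for j=0..2 → 3 lanes set
[0] xor(0xbf,0xee) = 0x51
[1] xor(0x49,0x9f) = 0xd6
[2] xor(0x91,0x02) = 0x93
[3] tail/keep = 0x47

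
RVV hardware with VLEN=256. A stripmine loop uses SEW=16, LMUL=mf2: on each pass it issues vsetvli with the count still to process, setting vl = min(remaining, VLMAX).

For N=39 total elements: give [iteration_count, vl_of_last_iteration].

[iterations, last_vl] = [5, 7]

VLMAX = VLEN×LMUL/SEW = 256×1/2/16 = 8
iterations = ceil(39/8) = 5; final-pass vl = 7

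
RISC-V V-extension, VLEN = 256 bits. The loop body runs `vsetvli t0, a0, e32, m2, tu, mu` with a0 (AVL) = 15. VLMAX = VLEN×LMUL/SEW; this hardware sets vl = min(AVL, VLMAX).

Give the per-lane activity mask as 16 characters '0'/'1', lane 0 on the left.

lanes per group: 256·2/32 = 16
vl = min(AVL, VLMAX) = min(15, 16) = 15
bits (lane 0 leftmost): 1111111111111110

predicate = 1111111111111110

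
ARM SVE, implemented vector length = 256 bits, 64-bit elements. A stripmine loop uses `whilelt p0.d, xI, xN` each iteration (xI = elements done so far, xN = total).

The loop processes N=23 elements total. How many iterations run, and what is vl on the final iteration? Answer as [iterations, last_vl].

register lanes = 256/64 = 4
23 elements at 4/iter → 6 passes, remainder 3 on the last

[iterations, last_vl] = [6, 3]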